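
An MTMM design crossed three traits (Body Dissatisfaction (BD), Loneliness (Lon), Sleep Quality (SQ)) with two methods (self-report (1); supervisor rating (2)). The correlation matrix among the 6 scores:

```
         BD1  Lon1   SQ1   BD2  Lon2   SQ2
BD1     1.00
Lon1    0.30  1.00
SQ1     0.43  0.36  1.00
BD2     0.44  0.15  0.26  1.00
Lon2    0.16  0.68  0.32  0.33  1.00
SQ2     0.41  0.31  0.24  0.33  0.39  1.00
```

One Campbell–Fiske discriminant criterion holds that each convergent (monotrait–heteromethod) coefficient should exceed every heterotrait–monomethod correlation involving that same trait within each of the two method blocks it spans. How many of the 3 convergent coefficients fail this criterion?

Checking each validity diagonal entry against its comparison values:
BD (methods 1·2): 0.44 vs {0.30, 0.33, 0.43, 0.33} → pass.
Lon (methods 1·2): 0.68 vs {0.30, 0.33, 0.36, 0.39} → pass.
SQ (methods 1·2): 0.24 vs {0.43, 0.33, 0.36, 0.39} → fail.
1 of 3 fail.

1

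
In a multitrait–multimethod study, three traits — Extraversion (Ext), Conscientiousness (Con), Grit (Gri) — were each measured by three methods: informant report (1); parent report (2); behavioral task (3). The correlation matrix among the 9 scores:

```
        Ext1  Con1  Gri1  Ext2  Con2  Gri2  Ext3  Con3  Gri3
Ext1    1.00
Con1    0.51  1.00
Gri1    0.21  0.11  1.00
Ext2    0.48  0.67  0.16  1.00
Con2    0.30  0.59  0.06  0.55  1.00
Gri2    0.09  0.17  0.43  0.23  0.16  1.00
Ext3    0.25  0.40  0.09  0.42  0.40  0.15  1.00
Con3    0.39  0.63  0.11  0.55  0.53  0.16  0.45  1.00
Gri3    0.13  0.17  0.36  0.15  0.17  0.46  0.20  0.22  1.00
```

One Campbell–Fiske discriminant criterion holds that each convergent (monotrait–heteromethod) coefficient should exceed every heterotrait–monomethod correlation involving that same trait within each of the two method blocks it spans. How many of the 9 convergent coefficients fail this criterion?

Checking each validity diagonal entry against its comparison values:
Ext (methods 1·2): 0.48 vs {0.51, 0.55, 0.21, 0.23} → fail.
Ext (methods 1·3): 0.25 vs {0.51, 0.45, 0.21, 0.20} → fail.
Ext (methods 2·3): 0.42 vs {0.55, 0.45, 0.23, 0.20} → fail.
Con (methods 1·2): 0.59 vs {0.51, 0.55, 0.11, 0.16} → pass.
Con (methods 1·3): 0.63 vs {0.51, 0.45, 0.11, 0.22} → pass.
Con (methods 2·3): 0.53 vs {0.55, 0.45, 0.16, 0.22} → fail.
Gri (methods 1·2): 0.43 vs {0.21, 0.23, 0.11, 0.16} → pass.
Gri (methods 1·3): 0.36 vs {0.21, 0.20, 0.11, 0.22} → pass.
Gri (methods 2·3): 0.46 vs {0.23, 0.20, 0.16, 0.22} → pass.
4 of 9 fail.

4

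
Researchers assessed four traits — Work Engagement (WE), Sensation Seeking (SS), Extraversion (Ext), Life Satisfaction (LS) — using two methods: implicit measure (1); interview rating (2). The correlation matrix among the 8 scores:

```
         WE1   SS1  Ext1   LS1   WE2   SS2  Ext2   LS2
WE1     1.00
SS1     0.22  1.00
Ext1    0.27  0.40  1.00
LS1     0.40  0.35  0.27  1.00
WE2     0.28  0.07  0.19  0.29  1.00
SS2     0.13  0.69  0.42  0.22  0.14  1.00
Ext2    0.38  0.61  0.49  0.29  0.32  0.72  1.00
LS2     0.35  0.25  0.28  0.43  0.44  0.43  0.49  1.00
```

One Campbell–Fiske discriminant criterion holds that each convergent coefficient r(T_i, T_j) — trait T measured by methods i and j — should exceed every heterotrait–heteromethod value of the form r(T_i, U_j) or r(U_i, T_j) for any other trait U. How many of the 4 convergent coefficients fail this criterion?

2

Each convergent coefficient versus the relevant comparison correlations:
WE (methods 1·2): 0.28 vs {0.13, 0.07, 0.38, 0.19, 0.35, 0.29} → fail.
SS (methods 1·2): 0.69 vs {0.07, 0.13, 0.61, 0.42, 0.25, 0.22} → pass.
Ext (methods 1·2): 0.49 vs {0.19, 0.38, 0.42, 0.61, 0.28, 0.29} → fail.
LS (methods 1·2): 0.43 vs {0.29, 0.35, 0.22, 0.25, 0.29, 0.28} → pass.
2 of 4 fail.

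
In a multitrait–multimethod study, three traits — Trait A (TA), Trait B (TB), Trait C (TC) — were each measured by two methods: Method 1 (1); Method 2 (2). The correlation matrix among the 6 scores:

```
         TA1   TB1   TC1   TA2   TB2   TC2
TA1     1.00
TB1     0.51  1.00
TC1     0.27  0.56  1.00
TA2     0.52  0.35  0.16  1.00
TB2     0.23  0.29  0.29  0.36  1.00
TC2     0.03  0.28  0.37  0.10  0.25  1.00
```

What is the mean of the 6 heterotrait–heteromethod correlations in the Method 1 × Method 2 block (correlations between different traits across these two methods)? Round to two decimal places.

HTHM values (method 1 × method 2): 0.23, 0.03, 0.35, 0.28, 0.16, 0.29; mean = 1.34/6 = 0.22.

0.22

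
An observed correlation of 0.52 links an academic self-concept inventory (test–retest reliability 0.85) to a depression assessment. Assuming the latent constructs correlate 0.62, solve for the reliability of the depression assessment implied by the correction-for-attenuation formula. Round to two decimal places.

0.83

r_true = r_obs / √(r_xx · r_yy) ⇒ 0.62 = 0.52 / √(0.85 · r_yy).
√(0.85 · r_yy) = 0.52 / 0.62 = 0.8387; 0.85 · r_yy = 0.7034; r_yy = 0.7034 / 0.85 ≈ 0.83.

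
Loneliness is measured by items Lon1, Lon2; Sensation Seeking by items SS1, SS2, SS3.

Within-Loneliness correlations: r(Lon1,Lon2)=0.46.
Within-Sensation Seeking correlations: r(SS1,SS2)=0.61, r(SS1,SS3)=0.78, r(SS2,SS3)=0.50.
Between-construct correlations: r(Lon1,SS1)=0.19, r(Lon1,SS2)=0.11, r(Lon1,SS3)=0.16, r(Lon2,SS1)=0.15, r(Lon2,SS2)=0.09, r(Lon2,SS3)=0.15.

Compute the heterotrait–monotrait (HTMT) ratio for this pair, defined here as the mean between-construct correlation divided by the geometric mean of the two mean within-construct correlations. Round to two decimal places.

Mean heterotrait r = 0.85/6 = 0.1417.
Mean within-Lon = 0.46/1 = 0.4600; mean within-SS = 1.89/3 = 0.6300.
Geometric mean = √(0.4600 × 0.6300) = 0.5383.
HTMT = 0.1417 / 0.5383 = 0.26.

0.26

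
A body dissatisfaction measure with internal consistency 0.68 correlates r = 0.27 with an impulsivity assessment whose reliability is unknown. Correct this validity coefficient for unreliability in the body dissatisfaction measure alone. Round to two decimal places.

Single correction: r_c = r_obs / √r_xx = 0.27 / √0.68 = 0.27 / 0.8246 ≈ 0.33.

0.33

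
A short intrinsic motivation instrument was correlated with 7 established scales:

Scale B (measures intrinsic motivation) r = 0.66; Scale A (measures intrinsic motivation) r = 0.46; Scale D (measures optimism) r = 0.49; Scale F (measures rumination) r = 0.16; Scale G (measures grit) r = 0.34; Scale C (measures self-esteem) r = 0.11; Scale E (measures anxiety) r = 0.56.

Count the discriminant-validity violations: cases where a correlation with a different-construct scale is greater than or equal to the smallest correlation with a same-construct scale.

2

Convergent (same construct = intrinsic motivation): Scale B, Scale A.
Smallest convergent = 0.46. Discriminant values: 0.49, 0.16, 0.34, 0.11, 0.56; count ≥ 0.46 → 2.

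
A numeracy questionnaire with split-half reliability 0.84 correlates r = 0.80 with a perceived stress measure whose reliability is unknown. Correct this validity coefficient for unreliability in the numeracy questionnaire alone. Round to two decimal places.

Single correction: r_c = r_obs / √r_xx = 0.80 / √0.84 = 0.80 / 0.9165 ≈ 0.87.

0.87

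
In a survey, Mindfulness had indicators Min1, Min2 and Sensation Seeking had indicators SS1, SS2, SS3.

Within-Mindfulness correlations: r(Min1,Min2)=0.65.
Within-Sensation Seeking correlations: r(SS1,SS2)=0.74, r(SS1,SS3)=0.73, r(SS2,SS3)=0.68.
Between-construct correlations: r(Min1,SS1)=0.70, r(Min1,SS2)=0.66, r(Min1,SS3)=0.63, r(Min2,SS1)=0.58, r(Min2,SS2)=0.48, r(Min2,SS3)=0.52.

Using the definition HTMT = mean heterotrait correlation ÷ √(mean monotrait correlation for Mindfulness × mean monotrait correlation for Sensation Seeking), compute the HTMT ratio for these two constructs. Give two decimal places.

0.87

Mean between = 3.57/6 = 0.5950.
Mean within-Min = 0.65/1 = 0.6500; mean within-SS = 2.15/3 = 0.7167.
Geometric mean = √(0.6500 × 0.7167) = 0.6825.
HTMT = 0.5950 / 0.6825 = 0.87.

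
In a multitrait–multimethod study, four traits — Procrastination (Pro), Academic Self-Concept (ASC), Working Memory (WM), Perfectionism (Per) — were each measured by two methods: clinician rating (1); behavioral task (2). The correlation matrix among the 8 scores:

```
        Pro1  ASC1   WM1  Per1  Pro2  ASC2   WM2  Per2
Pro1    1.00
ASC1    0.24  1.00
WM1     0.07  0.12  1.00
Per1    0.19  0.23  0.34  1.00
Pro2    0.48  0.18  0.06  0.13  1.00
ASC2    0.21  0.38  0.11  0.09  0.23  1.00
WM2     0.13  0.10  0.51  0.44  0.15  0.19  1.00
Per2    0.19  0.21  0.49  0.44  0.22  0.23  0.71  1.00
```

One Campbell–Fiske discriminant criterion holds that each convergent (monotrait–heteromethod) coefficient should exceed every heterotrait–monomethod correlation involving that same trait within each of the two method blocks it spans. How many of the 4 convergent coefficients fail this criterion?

Convergent coefficients and their comparison sets:
Pro (methods 1·2): 0.48 vs {0.24, 0.23, 0.07, 0.15, 0.19, 0.22} → pass.
ASC (methods 1·2): 0.38 vs {0.24, 0.23, 0.12, 0.19, 0.23, 0.23} → pass.
WM (methods 1·2): 0.51 vs {0.07, 0.15, 0.12, 0.19, 0.34, 0.71} → fail.
Per (methods 1·2): 0.44 vs {0.19, 0.22, 0.23, 0.23, 0.34, 0.71} → fail.
2 of 4 fail.

2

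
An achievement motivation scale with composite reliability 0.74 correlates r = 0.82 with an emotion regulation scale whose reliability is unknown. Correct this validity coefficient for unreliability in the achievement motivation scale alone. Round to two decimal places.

0.95

Single correction: r_c = r_obs / √r_xx = 0.82 / √0.74 = 0.82 / 0.8602 ≈ 0.95.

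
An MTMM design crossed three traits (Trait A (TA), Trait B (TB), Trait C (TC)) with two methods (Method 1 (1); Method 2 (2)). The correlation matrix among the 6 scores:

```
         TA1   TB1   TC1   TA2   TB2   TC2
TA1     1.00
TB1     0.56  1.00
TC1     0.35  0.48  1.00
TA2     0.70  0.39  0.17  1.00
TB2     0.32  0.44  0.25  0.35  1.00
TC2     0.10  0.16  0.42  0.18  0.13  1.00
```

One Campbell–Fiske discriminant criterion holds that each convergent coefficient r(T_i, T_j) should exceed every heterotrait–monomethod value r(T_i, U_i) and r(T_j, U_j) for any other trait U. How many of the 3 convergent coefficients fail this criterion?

2

Convergent coefficients and their comparison sets:
TA (methods 1·2): 0.70 vs {0.56, 0.35, 0.35, 0.18} → pass.
TB (methods 1·2): 0.44 vs {0.56, 0.35, 0.48, 0.13} → fail.
TC (methods 1·2): 0.42 vs {0.35, 0.18, 0.48, 0.13} → fail.
2 of 3 fail.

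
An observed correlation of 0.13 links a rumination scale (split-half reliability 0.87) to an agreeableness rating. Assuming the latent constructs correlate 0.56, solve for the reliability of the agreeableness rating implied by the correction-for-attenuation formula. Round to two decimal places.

r_true = r_obs / √(r_xx · r_yy) ⇒ 0.56 = 0.13 / √(0.87 · r_yy).
√(0.87 · r_yy) = 0.13 / 0.56 = 0.2321; 0.87 · r_yy = 0.0539; r_yy = 0.0539 / 0.87 ≈ 0.06.

0.06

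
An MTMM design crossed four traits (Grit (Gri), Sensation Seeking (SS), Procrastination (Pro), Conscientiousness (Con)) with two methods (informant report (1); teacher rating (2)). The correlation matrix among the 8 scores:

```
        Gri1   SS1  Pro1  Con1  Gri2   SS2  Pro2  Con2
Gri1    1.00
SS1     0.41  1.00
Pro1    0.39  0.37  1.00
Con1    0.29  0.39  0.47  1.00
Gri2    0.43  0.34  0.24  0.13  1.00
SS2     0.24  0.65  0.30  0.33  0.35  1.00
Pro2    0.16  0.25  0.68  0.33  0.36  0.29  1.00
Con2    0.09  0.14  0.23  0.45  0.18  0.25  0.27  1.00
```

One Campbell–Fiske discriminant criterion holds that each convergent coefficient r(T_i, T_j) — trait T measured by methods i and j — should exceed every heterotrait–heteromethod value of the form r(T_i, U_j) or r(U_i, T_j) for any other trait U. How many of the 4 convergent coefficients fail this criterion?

Checking each validity diagonal entry against its comparison values:
Gri (methods 1·2): 0.43 vs {0.24, 0.34, 0.16, 0.24, 0.09, 0.13} → pass.
SS (methods 1·2): 0.65 vs {0.34, 0.24, 0.25, 0.30, 0.14, 0.33} → pass.
Pro (methods 1·2): 0.68 vs {0.24, 0.16, 0.30, 0.25, 0.23, 0.33} → pass.
Con (methods 1·2): 0.45 vs {0.13, 0.09, 0.33, 0.14, 0.33, 0.23} → pass.
0 of 4 fail.

0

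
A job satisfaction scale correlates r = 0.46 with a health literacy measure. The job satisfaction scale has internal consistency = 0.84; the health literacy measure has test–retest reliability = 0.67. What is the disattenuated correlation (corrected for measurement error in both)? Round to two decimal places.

0.61

r_true = r_obs / √(r_xx · r_yy) = 0.46 / √(0.84 × 0.67) = 0.46 / √0.5628 = 0.46 / 0.7502 ≈ 0.61.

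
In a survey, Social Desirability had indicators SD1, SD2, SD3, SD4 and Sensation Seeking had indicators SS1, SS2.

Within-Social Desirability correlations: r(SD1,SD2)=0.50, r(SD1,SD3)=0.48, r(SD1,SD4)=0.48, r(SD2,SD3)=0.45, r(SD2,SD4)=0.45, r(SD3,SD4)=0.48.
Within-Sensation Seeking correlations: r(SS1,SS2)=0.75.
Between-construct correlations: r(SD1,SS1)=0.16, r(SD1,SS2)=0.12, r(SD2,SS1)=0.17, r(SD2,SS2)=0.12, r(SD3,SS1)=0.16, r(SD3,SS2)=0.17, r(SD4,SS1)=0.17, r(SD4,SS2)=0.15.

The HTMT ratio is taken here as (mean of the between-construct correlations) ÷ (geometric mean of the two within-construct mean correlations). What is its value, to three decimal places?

0.256

Mean heterotrait r = 1.22/8 = 0.1525.
Mean within-SD = 2.84/6 = 0.4733; mean within-SS = 0.75/1 = 0.7500.
Geometric mean = √(0.4733 × 0.7500) = 0.5958.
HTMT = 0.1525 / 0.5958 = 0.256.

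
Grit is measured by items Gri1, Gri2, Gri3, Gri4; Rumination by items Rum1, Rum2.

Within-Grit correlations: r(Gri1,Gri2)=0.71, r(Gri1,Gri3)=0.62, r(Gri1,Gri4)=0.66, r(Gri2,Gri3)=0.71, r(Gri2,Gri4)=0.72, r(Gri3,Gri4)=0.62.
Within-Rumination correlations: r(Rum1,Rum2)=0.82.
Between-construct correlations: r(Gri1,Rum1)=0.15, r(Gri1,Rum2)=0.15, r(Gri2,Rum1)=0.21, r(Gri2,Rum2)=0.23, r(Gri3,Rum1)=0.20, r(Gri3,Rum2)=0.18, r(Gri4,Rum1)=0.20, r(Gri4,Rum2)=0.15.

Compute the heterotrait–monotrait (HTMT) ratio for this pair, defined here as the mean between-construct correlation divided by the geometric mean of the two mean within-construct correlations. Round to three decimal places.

Mean heterotrait r = 1.47/8 = 0.1838.
Mean within-Gri = 4.04/6 = 0.6733; mean within-Rum = 0.82/1 = 0.8200.
Geometric mean = √(0.6733 × 0.8200) = 0.7430.
HTMT = 0.1838 / 0.7430 = 0.247.

0.247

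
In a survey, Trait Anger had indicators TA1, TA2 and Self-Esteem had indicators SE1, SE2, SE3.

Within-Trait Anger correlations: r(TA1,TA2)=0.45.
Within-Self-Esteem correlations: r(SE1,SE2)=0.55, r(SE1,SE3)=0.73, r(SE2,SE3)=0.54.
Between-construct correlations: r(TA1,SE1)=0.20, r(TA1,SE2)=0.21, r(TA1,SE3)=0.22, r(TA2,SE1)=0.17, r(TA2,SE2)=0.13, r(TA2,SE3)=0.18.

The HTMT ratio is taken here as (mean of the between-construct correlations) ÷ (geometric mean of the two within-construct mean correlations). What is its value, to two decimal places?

Between-construct mean = 1.11/6 = 0.1850.
Mean within-TA = 0.45/1 = 0.4500; mean within-SE = 1.82/3 = 0.6067.
Geometric mean = √(0.4500 × 0.6067) = 0.5225.
HTMT = 0.1850 / 0.5225 = 0.35.

0.35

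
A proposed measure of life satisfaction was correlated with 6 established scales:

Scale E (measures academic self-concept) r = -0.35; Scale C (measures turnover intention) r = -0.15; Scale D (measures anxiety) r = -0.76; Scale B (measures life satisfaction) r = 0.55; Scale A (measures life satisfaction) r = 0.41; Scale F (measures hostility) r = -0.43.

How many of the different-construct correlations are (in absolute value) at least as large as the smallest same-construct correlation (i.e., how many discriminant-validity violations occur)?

2

Convergent (same construct = life satisfaction): Scale B, Scale A.
Smallest convergent = 0.41. Discriminant |r|: 0.35, 0.15, 0.76, 0.43; count ≥ 0.41 → 2.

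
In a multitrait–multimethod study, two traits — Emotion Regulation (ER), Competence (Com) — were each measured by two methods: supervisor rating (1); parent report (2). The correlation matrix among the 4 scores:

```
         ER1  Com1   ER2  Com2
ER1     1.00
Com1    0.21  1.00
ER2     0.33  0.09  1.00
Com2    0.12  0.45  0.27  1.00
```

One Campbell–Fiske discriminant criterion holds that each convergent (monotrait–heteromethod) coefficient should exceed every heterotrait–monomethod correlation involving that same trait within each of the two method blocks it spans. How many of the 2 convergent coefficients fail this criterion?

0

Each convergent coefficient versus the relevant comparison correlations:
ER (methods 1·2): 0.33 vs {0.21, 0.27} → pass.
Com (methods 1·2): 0.45 vs {0.21, 0.27} → pass.
0 of 2 fail.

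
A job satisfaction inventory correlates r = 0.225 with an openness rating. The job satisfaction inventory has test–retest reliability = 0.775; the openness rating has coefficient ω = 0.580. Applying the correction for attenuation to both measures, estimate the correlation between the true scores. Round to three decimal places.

0.336

r_true = r_obs / √(r_xx · r_yy) = 0.225 / √(0.775 × 0.580) = 0.225 / √0.449500 = 0.225 / 0.6704 ≈ 0.336.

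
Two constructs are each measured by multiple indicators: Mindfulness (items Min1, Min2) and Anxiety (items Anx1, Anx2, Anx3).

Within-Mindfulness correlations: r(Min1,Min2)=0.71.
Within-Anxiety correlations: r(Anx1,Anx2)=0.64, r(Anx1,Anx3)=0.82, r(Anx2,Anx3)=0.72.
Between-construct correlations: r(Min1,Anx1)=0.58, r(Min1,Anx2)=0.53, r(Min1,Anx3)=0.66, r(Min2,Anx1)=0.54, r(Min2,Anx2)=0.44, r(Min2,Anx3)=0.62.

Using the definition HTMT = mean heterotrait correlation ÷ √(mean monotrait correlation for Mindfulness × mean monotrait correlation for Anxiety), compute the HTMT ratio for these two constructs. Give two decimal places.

0.78

Mean between = 3.37/6 = 0.5617.
Mean within-Min = 0.71/1 = 0.7100; mean within-Anx = 2.18/3 = 0.7267.
Geometric mean = √(0.7100 × 0.7267) = 0.7183.
HTMT = 0.5617 / 0.7183 = 0.78.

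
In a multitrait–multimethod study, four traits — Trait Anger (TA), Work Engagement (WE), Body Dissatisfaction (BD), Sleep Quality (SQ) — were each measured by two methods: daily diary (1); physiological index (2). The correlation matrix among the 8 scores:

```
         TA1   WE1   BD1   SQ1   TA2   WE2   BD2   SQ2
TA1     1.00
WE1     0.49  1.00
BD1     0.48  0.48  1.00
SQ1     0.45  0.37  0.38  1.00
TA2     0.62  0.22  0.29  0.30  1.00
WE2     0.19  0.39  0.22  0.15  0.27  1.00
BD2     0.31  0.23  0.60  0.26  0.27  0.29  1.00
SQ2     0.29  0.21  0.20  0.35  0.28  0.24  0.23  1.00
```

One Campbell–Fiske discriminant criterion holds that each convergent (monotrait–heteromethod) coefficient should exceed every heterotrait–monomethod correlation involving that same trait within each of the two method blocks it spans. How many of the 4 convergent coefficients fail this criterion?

2

Each convergent coefficient versus the relevant comparison correlations:
TA (methods 1·2): 0.62 vs {0.49, 0.27, 0.48, 0.27, 0.45, 0.28} → pass.
WE (methods 1·2): 0.39 vs {0.49, 0.27, 0.48, 0.29, 0.37, 0.24} → fail.
BD (methods 1·2): 0.60 vs {0.48, 0.27, 0.48, 0.29, 0.38, 0.23} → pass.
SQ (methods 1·2): 0.35 vs {0.45, 0.28, 0.37, 0.24, 0.38, 0.23} → fail.
2 of 4 fail.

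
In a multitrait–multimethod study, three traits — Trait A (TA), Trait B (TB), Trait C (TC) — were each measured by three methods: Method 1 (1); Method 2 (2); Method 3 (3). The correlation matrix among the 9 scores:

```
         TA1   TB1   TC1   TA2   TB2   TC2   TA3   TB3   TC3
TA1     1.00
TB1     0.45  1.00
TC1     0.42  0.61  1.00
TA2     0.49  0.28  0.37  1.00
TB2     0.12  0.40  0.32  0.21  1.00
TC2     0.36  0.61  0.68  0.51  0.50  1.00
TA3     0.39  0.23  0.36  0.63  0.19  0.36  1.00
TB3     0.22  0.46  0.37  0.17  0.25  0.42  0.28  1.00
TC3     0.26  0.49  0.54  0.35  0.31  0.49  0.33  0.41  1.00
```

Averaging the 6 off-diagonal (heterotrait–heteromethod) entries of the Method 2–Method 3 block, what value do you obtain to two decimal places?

0.30

HTHM values (method 2 × method 3): 0.17, 0.35, 0.19, 0.31, 0.36, 0.42; mean = 1.80/6 = 0.30.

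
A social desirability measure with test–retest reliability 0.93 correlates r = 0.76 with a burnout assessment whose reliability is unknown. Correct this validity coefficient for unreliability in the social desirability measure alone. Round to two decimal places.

0.79

Single correction: r_c = r_obs / √r_xx = 0.76 / √0.93 = 0.76 / 0.9644 ≈ 0.79.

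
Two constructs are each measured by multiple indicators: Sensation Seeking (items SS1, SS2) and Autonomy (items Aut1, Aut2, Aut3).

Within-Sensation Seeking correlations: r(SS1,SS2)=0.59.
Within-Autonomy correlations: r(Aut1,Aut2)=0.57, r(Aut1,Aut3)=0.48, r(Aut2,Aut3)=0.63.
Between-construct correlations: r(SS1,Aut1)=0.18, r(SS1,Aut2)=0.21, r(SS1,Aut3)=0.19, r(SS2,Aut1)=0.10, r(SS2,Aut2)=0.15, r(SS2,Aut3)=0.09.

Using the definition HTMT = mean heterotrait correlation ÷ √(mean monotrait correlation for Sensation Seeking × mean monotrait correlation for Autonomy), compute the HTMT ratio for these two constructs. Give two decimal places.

0.27

Between-construct mean = 0.92/6 = 0.1533.
Mean within-SS = 0.59/1 = 0.5900; mean within-Aut = 1.68/3 = 0.5600.
Geometric mean = √(0.5900 × 0.5600) = 0.5748.
HTMT = 0.1533 / 0.5748 = 0.27.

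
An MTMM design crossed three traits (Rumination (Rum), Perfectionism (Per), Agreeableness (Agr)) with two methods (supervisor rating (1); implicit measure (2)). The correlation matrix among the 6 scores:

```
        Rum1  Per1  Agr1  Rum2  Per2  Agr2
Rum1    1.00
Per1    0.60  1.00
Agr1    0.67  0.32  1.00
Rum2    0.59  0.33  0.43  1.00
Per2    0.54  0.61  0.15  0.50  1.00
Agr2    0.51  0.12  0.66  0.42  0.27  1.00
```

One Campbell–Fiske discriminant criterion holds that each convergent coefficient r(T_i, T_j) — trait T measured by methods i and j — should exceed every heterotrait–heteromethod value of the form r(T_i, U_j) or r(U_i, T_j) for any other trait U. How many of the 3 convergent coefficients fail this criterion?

Convergent coefficients and their comparison sets:
Rum (methods 1·2): 0.59 vs {0.54, 0.33, 0.51, 0.43} → pass.
Per (methods 1·2): 0.61 vs {0.33, 0.54, 0.12, 0.15} → pass.
Agr (methods 1·2): 0.66 vs {0.43, 0.51, 0.15, 0.12} → pass.
0 of 3 fail.

0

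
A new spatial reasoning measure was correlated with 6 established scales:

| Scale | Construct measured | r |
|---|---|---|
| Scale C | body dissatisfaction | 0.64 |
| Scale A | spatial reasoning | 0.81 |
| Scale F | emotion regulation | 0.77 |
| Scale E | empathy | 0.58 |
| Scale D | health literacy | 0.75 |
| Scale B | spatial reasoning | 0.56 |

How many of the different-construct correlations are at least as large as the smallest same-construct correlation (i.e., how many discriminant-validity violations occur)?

4

Convergent (same construct = spatial reasoning): Scale A, Scale B.
Smallest convergent = 0.56. Discriminant values: 0.64, 0.77, 0.58, 0.75; count ≥ 0.56 → 4.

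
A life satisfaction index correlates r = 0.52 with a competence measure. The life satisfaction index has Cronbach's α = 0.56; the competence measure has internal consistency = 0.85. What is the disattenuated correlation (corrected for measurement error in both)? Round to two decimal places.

0.75

r_true = r_obs / √(r_xx · r_yy) = 0.52 / √(0.56 × 0.85) = 0.52 / √0.4760 = 0.52 / 0.6899 ≈ 0.75.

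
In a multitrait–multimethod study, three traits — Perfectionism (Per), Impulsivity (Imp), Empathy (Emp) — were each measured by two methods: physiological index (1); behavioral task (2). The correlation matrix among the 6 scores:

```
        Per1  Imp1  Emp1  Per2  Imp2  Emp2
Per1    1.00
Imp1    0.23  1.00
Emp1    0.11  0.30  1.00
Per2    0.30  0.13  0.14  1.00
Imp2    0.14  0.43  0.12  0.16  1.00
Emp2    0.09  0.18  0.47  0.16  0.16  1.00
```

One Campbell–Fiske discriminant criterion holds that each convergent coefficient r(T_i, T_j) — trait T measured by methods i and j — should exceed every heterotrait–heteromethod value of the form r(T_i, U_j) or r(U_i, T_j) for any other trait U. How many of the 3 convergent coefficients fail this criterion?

Each convergent coefficient versus the relevant comparison correlations:
Per (methods 1·2): 0.30 vs {0.14, 0.13, 0.09, 0.14} → pass.
Imp (methods 1·2): 0.43 vs {0.13, 0.14, 0.18, 0.12} → pass.
Emp (methods 1·2): 0.47 vs {0.14, 0.09, 0.12, 0.18} → pass.
0 of 3 fail.

0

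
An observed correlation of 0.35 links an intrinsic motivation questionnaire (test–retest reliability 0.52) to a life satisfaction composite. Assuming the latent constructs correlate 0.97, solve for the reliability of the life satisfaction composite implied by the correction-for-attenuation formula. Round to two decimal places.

r_true = r_obs / √(r_xx · r_yy) ⇒ 0.97 = 0.35 / √(0.52 · r_yy).
√(0.52 · r_yy) = 0.35 / 0.97 = 0.3608; 0.52 · r_yy = 0.1302; r_yy = 0.1302 / 0.52 ≈ 0.25.

0.25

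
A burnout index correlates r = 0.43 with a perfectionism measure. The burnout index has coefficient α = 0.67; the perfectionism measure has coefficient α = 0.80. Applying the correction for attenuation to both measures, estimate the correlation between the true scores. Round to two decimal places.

0.59

r_true = r_obs / √(r_xx · r_yy) = 0.43 / √(0.67 × 0.80) = 0.43 / √0.5360 = 0.43 / 0.7321 ≈ 0.59.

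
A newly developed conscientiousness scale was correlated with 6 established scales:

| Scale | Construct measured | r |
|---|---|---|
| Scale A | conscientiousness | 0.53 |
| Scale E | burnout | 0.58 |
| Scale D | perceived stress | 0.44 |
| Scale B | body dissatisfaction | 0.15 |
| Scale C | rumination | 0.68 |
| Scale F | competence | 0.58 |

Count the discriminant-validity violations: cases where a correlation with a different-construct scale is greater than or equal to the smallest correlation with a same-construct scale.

3

Convergent (same construct = conscientiousness): Scale A.
Smallest convergent = 0.53. Discriminant values: 0.58, 0.44, 0.15, 0.68, 0.58; count ≥ 0.53 → 3.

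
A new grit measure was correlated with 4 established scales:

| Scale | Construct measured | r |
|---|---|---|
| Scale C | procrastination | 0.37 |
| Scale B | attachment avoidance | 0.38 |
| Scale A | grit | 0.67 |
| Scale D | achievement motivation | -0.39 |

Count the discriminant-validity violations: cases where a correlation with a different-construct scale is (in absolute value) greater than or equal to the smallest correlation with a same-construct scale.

0

Convergent (same construct = grit): Scale A.
Smallest convergent = 0.67. Discriminant |r|: 0.37, 0.38, 0.39; count ≥ 0.67 → 0.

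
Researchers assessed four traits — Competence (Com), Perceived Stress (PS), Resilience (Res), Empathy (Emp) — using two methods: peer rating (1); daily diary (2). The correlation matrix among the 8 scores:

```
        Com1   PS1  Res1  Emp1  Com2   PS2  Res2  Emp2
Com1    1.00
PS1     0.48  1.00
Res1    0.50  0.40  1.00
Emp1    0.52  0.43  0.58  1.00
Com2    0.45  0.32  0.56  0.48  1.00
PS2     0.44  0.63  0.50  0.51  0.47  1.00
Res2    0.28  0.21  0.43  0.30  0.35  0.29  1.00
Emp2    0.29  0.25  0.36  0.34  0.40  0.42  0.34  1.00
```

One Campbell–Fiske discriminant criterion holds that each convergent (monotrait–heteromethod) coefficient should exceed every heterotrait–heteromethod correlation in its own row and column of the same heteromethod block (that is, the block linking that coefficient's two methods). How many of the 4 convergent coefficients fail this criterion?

Convergent coefficients and their comparison sets:
Com (methods 1·2): 0.45 vs {0.44, 0.32, 0.28, 0.56, 0.29, 0.48} → fail.
PS (methods 1·2): 0.63 vs {0.32, 0.44, 0.21, 0.50, 0.25, 0.51} → pass.
Res (methods 1·2): 0.43 vs {0.56, 0.28, 0.50, 0.21, 0.36, 0.30} → fail.
Emp (methods 1·2): 0.34 vs {0.48, 0.29, 0.51, 0.25, 0.30, 0.36} → fail.
3 of 4 fail.

3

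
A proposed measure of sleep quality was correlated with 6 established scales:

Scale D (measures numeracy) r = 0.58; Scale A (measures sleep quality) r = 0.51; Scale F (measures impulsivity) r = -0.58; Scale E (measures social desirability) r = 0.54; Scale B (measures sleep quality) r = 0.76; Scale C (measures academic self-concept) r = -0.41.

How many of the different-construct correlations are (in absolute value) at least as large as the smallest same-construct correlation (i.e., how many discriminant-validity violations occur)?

Convergent (same construct = sleep quality): Scale A, Scale B.
Smallest convergent = 0.51. Discriminant |r|: 0.58, 0.58, 0.54, 0.41; count ≥ 0.51 → 3.

3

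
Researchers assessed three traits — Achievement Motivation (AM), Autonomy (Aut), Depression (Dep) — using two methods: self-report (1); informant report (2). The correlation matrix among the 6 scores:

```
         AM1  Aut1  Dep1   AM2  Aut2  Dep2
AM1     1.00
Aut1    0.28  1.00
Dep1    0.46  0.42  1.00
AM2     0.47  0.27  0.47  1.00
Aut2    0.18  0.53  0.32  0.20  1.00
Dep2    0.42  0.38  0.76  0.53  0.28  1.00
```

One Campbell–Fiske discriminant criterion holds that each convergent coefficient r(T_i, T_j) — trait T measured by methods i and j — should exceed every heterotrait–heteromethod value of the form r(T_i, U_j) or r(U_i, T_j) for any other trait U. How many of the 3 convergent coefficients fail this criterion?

1

Convergent coefficients and their comparison sets:
AM (methods 1·2): 0.47 vs {0.18, 0.27, 0.42, 0.47} → fail.
Aut (methods 1·2): 0.53 vs {0.27, 0.18, 0.38, 0.32} → pass.
Dep (methods 1·2): 0.76 vs {0.47, 0.42, 0.32, 0.38} → pass.
1 of 3 fail.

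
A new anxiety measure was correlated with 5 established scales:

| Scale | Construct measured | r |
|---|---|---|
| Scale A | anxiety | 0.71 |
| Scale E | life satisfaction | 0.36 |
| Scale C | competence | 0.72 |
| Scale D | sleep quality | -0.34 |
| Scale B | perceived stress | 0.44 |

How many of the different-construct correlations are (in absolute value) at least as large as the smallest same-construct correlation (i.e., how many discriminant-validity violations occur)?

1

Convergent (same construct = anxiety): Scale A.
Smallest convergent = 0.71. Discriminant |r|: 0.36, 0.72, 0.34, 0.44; count ≥ 0.71 → 1.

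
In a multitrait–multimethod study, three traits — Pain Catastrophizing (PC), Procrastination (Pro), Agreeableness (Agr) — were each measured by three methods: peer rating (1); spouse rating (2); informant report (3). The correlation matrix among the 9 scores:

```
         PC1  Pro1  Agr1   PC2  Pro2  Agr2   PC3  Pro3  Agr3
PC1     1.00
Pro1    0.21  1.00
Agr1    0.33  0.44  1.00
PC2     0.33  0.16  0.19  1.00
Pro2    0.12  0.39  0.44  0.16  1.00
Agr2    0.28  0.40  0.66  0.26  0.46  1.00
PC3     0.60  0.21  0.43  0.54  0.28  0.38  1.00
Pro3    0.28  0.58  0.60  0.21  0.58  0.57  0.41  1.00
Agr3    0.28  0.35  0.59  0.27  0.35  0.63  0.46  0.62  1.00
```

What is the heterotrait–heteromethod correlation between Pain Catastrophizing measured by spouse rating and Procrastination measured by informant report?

0.21

Different traits and methods: r(PC2, Pro3) = 0.21.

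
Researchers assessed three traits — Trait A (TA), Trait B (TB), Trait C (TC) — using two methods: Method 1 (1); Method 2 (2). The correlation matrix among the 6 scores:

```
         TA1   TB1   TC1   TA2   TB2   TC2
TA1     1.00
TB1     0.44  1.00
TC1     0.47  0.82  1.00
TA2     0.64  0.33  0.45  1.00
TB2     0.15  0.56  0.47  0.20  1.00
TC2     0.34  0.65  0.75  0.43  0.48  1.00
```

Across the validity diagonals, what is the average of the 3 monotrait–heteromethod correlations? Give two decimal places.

Convergent values: 0.64, 0.56, 0.75; mean = 1.95/3 = 0.65.

0.65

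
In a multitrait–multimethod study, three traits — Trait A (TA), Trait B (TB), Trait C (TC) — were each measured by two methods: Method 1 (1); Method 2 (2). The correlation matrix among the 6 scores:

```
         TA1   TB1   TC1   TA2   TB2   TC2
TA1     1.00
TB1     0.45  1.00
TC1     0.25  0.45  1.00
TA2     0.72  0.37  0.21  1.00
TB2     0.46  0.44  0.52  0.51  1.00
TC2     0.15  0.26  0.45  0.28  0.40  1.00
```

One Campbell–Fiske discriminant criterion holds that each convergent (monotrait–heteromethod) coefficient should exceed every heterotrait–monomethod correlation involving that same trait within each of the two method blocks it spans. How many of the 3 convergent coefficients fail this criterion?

2

Convergent coefficients and their comparison sets:
TA (methods 1·2): 0.72 vs {0.45, 0.51, 0.25, 0.28} → pass.
TB (methods 1·2): 0.44 vs {0.45, 0.51, 0.45, 0.40} → fail.
TC (methods 1·2): 0.45 vs {0.25, 0.28, 0.45, 0.40} → fail.
2 of 3 fail.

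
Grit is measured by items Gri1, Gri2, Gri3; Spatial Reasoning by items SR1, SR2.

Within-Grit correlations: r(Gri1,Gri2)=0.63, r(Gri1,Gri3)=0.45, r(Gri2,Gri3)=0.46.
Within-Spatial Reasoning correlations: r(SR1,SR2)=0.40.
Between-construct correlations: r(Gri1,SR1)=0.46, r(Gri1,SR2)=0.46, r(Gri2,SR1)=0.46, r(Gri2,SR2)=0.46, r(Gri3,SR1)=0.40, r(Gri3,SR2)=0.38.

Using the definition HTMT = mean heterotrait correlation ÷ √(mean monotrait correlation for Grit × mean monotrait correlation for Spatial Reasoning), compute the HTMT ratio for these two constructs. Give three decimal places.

Mean between = 2.62/6 = 0.4367.
Mean within-Gri = 1.54/3 = 0.5133; mean within-SR = 0.40/1 = 0.4000.
Geometric mean = √(0.5133 × 0.4000) = 0.4531.
HTMT = 0.4367 / 0.4531 = 0.964.

0.964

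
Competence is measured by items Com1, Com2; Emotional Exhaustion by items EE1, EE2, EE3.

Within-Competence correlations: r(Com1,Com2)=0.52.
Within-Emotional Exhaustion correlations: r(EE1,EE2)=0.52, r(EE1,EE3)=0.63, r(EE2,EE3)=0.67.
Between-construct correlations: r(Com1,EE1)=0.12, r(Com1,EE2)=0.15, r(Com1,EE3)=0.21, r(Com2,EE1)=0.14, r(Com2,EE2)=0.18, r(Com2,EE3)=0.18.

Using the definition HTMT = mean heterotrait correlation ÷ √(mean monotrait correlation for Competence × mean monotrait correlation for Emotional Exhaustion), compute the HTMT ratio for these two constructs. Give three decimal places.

0.291

Mean heterotrait r = 0.98/6 = 0.1633.
Mean within-Com = 0.52/1 = 0.5200; mean within-EE = 1.82/3 = 0.6067.
Geometric mean = √(0.5200 × 0.6067) = 0.5617.
HTMT = 0.1633 / 0.5617 = 0.291.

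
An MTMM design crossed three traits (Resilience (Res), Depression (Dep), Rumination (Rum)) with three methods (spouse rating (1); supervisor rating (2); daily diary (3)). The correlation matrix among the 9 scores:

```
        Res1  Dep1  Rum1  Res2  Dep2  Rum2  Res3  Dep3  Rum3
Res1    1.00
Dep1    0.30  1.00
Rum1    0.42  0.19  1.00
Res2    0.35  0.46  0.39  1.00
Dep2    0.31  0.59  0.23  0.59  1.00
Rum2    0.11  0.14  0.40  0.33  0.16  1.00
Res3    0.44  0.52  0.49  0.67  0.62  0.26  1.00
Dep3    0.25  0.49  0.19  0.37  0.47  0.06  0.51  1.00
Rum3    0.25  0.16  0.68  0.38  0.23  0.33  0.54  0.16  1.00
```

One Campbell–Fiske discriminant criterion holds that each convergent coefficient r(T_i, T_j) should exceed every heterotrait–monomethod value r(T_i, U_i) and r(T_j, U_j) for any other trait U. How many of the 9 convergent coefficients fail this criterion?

Convergent coefficients and their comparison sets:
Res (methods 1·2): 0.35 vs {0.30, 0.59, 0.42, 0.33} → fail.
Res (methods 1·3): 0.44 vs {0.30, 0.51, 0.42, 0.54} → fail.
Res (methods 2·3): 0.67 vs {0.59, 0.51, 0.33, 0.54} → pass.
Dep (methods 1·2): 0.59 vs {0.30, 0.59, 0.19, 0.16} → fail.
Dep (methods 1·3): 0.49 vs {0.30, 0.51, 0.19, 0.16} → fail.
Dep (methods 2·3): 0.47 vs {0.59, 0.51, 0.16, 0.16} → fail.
Rum (methods 1·2): 0.40 vs {0.42, 0.33, 0.19, 0.16} → fail.
Rum (methods 1·3): 0.68 vs {0.42, 0.54, 0.19, 0.16} → pass.
Rum (methods 2·3): 0.33 vs {0.33, 0.54, 0.16, 0.16} → fail.
7 of 9 fail.

7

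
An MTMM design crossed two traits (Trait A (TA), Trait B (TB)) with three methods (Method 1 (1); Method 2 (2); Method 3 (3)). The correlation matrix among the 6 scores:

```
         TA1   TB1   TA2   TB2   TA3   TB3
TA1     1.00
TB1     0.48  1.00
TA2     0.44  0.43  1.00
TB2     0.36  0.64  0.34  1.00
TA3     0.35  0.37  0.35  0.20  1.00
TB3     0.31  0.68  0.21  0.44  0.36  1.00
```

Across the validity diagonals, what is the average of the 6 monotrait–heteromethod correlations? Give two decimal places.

0.48

Convergent values: 0.44, 0.35, 0.35, 0.64, 0.68, 0.44; mean = 2.90/6 = 0.48.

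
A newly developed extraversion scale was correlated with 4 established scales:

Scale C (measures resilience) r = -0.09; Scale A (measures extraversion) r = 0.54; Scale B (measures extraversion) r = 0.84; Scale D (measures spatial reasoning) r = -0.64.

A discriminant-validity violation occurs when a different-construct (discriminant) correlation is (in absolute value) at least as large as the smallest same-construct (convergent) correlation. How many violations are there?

1

Convergent (same construct = extraversion): Scale A, Scale B.
Smallest convergent = 0.54. Discriminant |r|: 0.09, 0.64; count ≥ 0.54 → 1.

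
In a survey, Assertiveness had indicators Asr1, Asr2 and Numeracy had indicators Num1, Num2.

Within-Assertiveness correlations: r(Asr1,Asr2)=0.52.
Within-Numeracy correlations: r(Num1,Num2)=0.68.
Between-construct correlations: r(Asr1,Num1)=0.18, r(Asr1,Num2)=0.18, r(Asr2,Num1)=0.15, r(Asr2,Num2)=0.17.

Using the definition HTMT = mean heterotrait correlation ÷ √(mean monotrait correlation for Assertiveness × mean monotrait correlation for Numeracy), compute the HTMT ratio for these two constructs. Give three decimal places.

Between-construct mean = 0.68/4 = 0.1700.
Mean within-Asr = 0.52/1 = 0.5200; mean within-Num = 0.68/1 = 0.6800.
Geometric mean = √(0.5200 × 0.6800) = 0.5946.
HTMT = 0.1700 / 0.5946 = 0.286.

0.286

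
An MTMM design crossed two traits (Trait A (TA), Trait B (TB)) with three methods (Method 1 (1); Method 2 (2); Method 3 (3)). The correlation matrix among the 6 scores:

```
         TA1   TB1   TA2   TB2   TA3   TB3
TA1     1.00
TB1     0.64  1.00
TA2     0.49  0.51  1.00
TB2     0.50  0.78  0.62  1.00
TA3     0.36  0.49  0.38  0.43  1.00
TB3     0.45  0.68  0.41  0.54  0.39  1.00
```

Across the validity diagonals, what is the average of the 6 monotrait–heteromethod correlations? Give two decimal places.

0.54

Convergent values: 0.49, 0.36, 0.38, 0.78, 0.68, 0.54; mean = 3.23/6 = 0.54.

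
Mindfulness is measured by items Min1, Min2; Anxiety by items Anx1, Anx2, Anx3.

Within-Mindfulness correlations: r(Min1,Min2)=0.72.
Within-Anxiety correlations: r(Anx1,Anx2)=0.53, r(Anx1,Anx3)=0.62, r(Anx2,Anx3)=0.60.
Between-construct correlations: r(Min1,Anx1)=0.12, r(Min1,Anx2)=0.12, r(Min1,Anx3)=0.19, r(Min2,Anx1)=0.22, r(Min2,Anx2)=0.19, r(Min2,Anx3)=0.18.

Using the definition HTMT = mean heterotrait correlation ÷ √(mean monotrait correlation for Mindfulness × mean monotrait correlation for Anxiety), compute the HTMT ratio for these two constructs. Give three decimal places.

Mean between = 1.02/6 = 0.1700.
Mean within-Min = 0.72/1 = 0.7200; mean within-Anx = 1.75/3 = 0.5833.
Geometric mean = √(0.7200 × 0.5833) = 0.6481.
HTMT = 0.1700 / 0.6481 = 0.262.

0.262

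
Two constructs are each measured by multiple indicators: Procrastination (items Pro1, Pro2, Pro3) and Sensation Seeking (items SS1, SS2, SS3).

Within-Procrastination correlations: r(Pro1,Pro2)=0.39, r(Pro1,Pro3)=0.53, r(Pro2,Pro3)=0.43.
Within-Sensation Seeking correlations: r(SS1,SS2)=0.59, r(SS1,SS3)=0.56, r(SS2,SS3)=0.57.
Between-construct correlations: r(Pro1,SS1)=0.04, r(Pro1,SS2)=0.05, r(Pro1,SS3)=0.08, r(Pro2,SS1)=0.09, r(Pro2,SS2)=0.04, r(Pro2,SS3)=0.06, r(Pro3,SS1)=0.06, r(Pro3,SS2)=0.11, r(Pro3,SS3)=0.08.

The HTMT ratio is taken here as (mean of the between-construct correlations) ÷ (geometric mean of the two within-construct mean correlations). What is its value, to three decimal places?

0.133

Mean heterotrait r = 0.61/9 = 0.0678.
Mean within-Pro = 1.35/3 = 0.4500; mean within-SS = 1.72/3 = 0.5733.
Geometric mean = √(0.4500 × 0.5733) = 0.5079.
HTMT = 0.0678 / 0.5079 = 0.133.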